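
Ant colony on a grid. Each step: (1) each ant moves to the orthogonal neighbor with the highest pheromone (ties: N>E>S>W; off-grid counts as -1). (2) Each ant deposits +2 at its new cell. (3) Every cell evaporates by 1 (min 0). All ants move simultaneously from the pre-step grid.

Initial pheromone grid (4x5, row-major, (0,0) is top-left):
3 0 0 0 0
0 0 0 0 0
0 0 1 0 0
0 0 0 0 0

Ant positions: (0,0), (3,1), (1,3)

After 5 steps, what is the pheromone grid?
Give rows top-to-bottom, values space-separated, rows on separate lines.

After step 1: ants at (0,1),(2,1),(0,3)
  2 1 0 1 0
  0 0 0 0 0
  0 1 0 0 0
  0 0 0 0 0
After step 2: ants at (0,0),(1,1),(0,4)
  3 0 0 0 1
  0 1 0 0 0
  0 0 0 0 0
  0 0 0 0 0
After step 3: ants at (0,1),(0,1),(1,4)
  2 3 0 0 0
  0 0 0 0 1
  0 0 0 0 0
  0 0 0 0 0
After step 4: ants at (0,0),(0,0),(0,4)
  5 2 0 0 1
  0 0 0 0 0
  0 0 0 0 0
  0 0 0 0 0
After step 5: ants at (0,1),(0,1),(1,4)
  4 5 0 0 0
  0 0 0 0 1
  0 0 0 0 0
  0 0 0 0 0

4 5 0 0 0
0 0 0 0 1
0 0 0 0 0
0 0 0 0 0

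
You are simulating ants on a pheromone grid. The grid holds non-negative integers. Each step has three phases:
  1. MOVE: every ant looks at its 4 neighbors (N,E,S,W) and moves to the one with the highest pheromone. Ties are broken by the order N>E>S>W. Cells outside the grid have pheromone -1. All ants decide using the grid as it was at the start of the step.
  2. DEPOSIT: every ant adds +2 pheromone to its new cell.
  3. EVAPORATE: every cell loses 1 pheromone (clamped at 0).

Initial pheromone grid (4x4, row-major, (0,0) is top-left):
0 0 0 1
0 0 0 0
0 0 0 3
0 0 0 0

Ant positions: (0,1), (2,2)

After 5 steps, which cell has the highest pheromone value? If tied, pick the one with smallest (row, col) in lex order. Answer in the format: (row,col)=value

Step 1: ant0:(0,1)->E->(0,2) | ant1:(2,2)->E->(2,3)
  grid max=4 at (2,3)
Step 2: ant0:(0,2)->E->(0,3) | ant1:(2,3)->N->(1,3)
  grid max=3 at (2,3)
Step 3: ant0:(0,3)->S->(1,3) | ant1:(1,3)->S->(2,3)
  grid max=4 at (2,3)
Step 4: ant0:(1,3)->S->(2,3) | ant1:(2,3)->N->(1,3)
  grid max=5 at (2,3)
Step 5: ant0:(2,3)->N->(1,3) | ant1:(1,3)->S->(2,3)
  grid max=6 at (2,3)
Final grid:
  0 0 0 0
  0 0 0 4
  0 0 0 6
  0 0 0 0
Max pheromone 6 at (2,3)

Answer: (2,3)=6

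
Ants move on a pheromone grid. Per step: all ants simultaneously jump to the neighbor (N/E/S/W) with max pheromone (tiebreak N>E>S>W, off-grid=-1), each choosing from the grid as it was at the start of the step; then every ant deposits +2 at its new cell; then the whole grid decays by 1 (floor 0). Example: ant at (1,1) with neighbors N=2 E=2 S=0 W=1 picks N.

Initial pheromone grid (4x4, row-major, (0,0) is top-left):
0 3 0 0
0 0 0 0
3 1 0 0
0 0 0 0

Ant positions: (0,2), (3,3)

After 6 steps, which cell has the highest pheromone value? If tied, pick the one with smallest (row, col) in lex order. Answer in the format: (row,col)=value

Answer: (0,1)=3

Derivation:
Step 1: ant0:(0,2)->W->(0,1) | ant1:(3,3)->N->(2,3)
  grid max=4 at (0,1)
Step 2: ant0:(0,1)->E->(0,2) | ant1:(2,3)->N->(1,3)
  grid max=3 at (0,1)
Step 3: ant0:(0,2)->W->(0,1) | ant1:(1,3)->N->(0,3)
  grid max=4 at (0,1)
Step 4: ant0:(0,1)->E->(0,2) | ant1:(0,3)->S->(1,3)
  grid max=3 at (0,1)
Step 5: ant0:(0,2)->W->(0,1) | ant1:(1,3)->N->(0,3)
  grid max=4 at (0,1)
Step 6: ant0:(0,1)->E->(0,2) | ant1:(0,3)->S->(1,3)
  grid max=3 at (0,1)
Final grid:
  0 3 1 0
  0 0 0 1
  0 0 0 0
  0 0 0 0
Max pheromone 3 at (0,1)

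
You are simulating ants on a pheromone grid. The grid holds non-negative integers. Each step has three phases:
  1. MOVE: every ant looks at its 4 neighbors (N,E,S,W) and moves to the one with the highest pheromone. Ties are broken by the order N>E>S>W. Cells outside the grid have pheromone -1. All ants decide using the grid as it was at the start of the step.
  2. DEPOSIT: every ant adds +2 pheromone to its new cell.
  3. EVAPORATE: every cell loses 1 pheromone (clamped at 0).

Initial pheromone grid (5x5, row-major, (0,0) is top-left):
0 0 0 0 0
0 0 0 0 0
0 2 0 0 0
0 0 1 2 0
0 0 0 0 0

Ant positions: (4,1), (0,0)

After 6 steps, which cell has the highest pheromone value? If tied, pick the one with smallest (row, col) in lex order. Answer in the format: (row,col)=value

Answer: (2,1)=2

Derivation:
Step 1: ant0:(4,1)->N->(3,1) | ant1:(0,0)->E->(0,1)
  grid max=1 at (0,1)
Step 2: ant0:(3,1)->N->(2,1) | ant1:(0,1)->E->(0,2)
  grid max=2 at (2,1)
Step 3: ant0:(2,1)->N->(1,1) | ant1:(0,2)->E->(0,3)
  grid max=1 at (0,3)
Step 4: ant0:(1,1)->S->(2,1) | ant1:(0,3)->E->(0,4)
  grid max=2 at (2,1)
Step 5: ant0:(2,1)->N->(1,1) | ant1:(0,4)->S->(1,4)
  grid max=1 at (1,1)
Step 6: ant0:(1,1)->S->(2,1) | ant1:(1,4)->N->(0,4)
  grid max=2 at (2,1)
Final grid:
  0 0 0 0 1
  0 0 0 0 0
  0 2 0 0 0
  0 0 0 0 0
  0 0 0 0 0
Max pheromone 2 at (2,1)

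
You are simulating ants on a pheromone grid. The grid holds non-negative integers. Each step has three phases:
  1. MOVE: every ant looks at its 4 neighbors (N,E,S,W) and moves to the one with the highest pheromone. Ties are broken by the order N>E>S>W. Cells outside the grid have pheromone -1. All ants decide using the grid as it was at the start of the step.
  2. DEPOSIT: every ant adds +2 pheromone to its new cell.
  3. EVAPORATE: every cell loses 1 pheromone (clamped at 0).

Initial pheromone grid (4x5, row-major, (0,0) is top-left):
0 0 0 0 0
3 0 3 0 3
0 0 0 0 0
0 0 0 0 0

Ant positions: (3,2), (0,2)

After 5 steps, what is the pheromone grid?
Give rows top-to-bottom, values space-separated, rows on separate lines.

After step 1: ants at (2,2),(1,2)
  0 0 0 0 0
  2 0 4 0 2
  0 0 1 0 0
  0 0 0 0 0
After step 2: ants at (1,2),(2,2)
  0 0 0 0 0
  1 0 5 0 1
  0 0 2 0 0
  0 0 0 0 0
After step 3: ants at (2,2),(1,2)
  0 0 0 0 0
  0 0 6 0 0
  0 0 3 0 0
  0 0 0 0 0
After step 4: ants at (1,2),(2,2)
  0 0 0 0 0
  0 0 7 0 0
  0 0 4 0 0
  0 0 0 0 0
After step 5: ants at (2,2),(1,2)
  0 0 0 0 0
  0 0 8 0 0
  0 0 5 0 0
  0 0 0 0 0

0 0 0 0 0
0 0 8 0 0
0 0 5 0 0
0 0 0 0 0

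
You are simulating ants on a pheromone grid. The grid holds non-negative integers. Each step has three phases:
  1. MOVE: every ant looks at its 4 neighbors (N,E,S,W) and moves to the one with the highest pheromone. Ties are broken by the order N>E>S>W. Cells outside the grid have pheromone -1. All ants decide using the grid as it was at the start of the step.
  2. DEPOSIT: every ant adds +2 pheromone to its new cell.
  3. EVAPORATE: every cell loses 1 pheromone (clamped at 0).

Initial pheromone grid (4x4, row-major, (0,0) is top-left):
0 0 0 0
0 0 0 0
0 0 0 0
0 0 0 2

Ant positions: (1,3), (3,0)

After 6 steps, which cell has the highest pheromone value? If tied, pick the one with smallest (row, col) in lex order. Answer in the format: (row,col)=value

Step 1: ant0:(1,3)->N->(0,3) | ant1:(3,0)->N->(2,0)
  grid max=1 at (0,3)
Step 2: ant0:(0,3)->S->(1,3) | ant1:(2,0)->N->(1,0)
  grid max=1 at (1,0)
Step 3: ant0:(1,3)->N->(0,3) | ant1:(1,0)->N->(0,0)
  grid max=1 at (0,0)
Step 4: ant0:(0,3)->S->(1,3) | ant1:(0,0)->E->(0,1)
  grid max=1 at (0,1)
Step 5: ant0:(1,3)->N->(0,3) | ant1:(0,1)->E->(0,2)
  grid max=1 at (0,2)
Step 6: ant0:(0,3)->W->(0,2) | ant1:(0,2)->E->(0,3)
  grid max=2 at (0,2)
Final grid:
  0 0 2 2
  0 0 0 0
  0 0 0 0
  0 0 0 0
Max pheromone 2 at (0,2)

Answer: (0,2)=2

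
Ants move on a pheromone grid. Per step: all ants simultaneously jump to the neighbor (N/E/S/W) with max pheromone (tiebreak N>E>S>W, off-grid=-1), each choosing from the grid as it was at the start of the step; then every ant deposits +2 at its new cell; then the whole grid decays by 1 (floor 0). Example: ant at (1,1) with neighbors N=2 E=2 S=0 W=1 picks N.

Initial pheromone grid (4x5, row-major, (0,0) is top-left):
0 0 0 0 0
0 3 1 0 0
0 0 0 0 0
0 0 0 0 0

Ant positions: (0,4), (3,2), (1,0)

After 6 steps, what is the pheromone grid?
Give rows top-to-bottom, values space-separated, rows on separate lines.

After step 1: ants at (1,4),(2,2),(1,1)
  0 0 0 0 0
  0 4 0 0 1
  0 0 1 0 0
  0 0 0 0 0
After step 2: ants at (0,4),(1,2),(0,1)
  0 1 0 0 1
  0 3 1 0 0
  0 0 0 0 0
  0 0 0 0 0
After step 3: ants at (1,4),(1,1),(1,1)
  0 0 0 0 0
  0 6 0 0 1
  0 0 0 0 0
  0 0 0 0 0
After step 4: ants at (0,4),(0,1),(0,1)
  0 3 0 0 1
  0 5 0 0 0
  0 0 0 0 0
  0 0 0 0 0
After step 5: ants at (1,4),(1,1),(1,1)
  0 2 0 0 0
  0 8 0 0 1
  0 0 0 0 0
  0 0 0 0 0
After step 6: ants at (0,4),(0,1),(0,1)
  0 5 0 0 1
  0 7 0 0 0
  0 0 0 0 0
  0 0 0 0 0

0 5 0 0 1
0 7 0 0 0
0 0 0 0 0
0 0 0 0 0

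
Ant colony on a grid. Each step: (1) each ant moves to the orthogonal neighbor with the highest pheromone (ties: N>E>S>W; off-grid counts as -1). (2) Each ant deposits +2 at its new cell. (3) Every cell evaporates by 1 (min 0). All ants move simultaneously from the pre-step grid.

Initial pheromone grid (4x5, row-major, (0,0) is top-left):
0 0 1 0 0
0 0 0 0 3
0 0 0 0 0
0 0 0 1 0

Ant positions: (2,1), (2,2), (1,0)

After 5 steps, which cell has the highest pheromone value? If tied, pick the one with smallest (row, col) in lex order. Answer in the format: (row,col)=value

Answer: (1,1)=9

Derivation:
Step 1: ant0:(2,1)->N->(1,1) | ant1:(2,2)->N->(1,2) | ant2:(1,0)->N->(0,0)
  grid max=2 at (1,4)
Step 2: ant0:(1,1)->E->(1,2) | ant1:(1,2)->W->(1,1) | ant2:(0,0)->E->(0,1)
  grid max=2 at (1,1)
Step 3: ant0:(1,2)->W->(1,1) | ant1:(1,1)->E->(1,2) | ant2:(0,1)->S->(1,1)
  grid max=5 at (1,1)
Step 4: ant0:(1,1)->E->(1,2) | ant1:(1,2)->W->(1,1) | ant2:(1,1)->E->(1,2)
  grid max=6 at (1,1)
Step 5: ant0:(1,2)->W->(1,1) | ant1:(1,1)->E->(1,2) | ant2:(1,2)->W->(1,1)
  grid max=9 at (1,1)
Final grid:
  0 0 0 0 0
  0 9 7 0 0
  0 0 0 0 0
  0 0 0 0 0
Max pheromone 9 at (1,1)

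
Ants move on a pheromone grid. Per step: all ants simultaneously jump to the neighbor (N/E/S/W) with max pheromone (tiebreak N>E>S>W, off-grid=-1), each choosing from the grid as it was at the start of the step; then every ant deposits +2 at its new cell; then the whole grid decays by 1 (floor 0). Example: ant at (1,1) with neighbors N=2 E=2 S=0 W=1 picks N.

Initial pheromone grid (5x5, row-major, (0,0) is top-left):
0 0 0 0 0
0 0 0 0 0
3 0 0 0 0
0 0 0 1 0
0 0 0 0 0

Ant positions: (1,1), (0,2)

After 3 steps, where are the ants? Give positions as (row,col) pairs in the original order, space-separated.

Step 1: ant0:(1,1)->N->(0,1) | ant1:(0,2)->E->(0,3)
  grid max=2 at (2,0)
Step 2: ant0:(0,1)->E->(0,2) | ant1:(0,3)->E->(0,4)
  grid max=1 at (0,2)
Step 3: ant0:(0,2)->E->(0,3) | ant1:(0,4)->S->(1,4)
  grid max=1 at (0,3)

(0,3) (1,4)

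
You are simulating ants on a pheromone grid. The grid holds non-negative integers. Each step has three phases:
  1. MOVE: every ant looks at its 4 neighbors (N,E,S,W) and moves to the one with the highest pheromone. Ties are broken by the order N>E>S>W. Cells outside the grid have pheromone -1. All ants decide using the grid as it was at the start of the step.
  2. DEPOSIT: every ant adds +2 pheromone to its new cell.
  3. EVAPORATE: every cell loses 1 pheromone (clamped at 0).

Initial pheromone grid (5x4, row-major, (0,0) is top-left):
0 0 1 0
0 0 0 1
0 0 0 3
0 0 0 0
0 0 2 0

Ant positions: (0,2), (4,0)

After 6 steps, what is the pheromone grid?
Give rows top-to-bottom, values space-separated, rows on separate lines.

After step 1: ants at (0,3),(3,0)
  0 0 0 1
  0 0 0 0
  0 0 0 2
  1 0 0 0
  0 0 1 0
After step 2: ants at (1,3),(2,0)
  0 0 0 0
  0 0 0 1
  1 0 0 1
  0 0 0 0
  0 0 0 0
After step 3: ants at (2,3),(1,0)
  0 0 0 0
  1 0 0 0
  0 0 0 2
  0 0 0 0
  0 0 0 0
After step 4: ants at (1,3),(0,0)
  1 0 0 0
  0 0 0 1
  0 0 0 1
  0 0 0 0
  0 0 0 0
After step 5: ants at (2,3),(0,1)
  0 1 0 0
  0 0 0 0
  0 0 0 2
  0 0 0 0
  0 0 0 0
After step 6: ants at (1,3),(0,2)
  0 0 1 0
  0 0 0 1
  0 0 0 1
  0 0 0 0
  0 0 0 0

0 0 1 0
0 0 0 1
0 0 0 1
0 0 0 0
0 0 0 0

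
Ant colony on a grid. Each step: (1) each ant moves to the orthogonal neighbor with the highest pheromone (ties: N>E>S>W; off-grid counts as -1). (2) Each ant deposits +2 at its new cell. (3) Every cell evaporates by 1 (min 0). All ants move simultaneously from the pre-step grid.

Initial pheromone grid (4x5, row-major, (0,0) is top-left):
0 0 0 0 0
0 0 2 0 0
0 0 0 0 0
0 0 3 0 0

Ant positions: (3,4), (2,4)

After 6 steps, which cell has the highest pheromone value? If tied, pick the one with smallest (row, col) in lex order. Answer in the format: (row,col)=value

Answer: (1,4)=6

Derivation:
Step 1: ant0:(3,4)->N->(2,4) | ant1:(2,4)->N->(1,4)
  grid max=2 at (3,2)
Step 2: ant0:(2,4)->N->(1,4) | ant1:(1,4)->S->(2,4)
  grid max=2 at (1,4)
Step 3: ant0:(1,4)->S->(2,4) | ant1:(2,4)->N->(1,4)
  grid max=3 at (1,4)
Step 4: ant0:(2,4)->N->(1,4) | ant1:(1,4)->S->(2,4)
  grid max=4 at (1,4)
Step 5: ant0:(1,4)->S->(2,4) | ant1:(2,4)->N->(1,4)
  grid max=5 at (1,4)
Step 6: ant0:(2,4)->N->(1,4) | ant1:(1,4)->S->(2,4)
  grid max=6 at (1,4)
Final grid:
  0 0 0 0 0
  0 0 0 0 6
  0 0 0 0 6
  0 0 0 0 0
Max pheromone 6 at (1,4)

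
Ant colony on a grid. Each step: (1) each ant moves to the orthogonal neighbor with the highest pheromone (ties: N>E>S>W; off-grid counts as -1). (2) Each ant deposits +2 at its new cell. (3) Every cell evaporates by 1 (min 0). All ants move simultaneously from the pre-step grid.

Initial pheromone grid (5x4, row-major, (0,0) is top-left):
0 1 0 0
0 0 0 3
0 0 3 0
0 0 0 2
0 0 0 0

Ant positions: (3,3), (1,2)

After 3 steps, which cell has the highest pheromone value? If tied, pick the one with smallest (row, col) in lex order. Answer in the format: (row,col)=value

Answer: (1,3)=6

Derivation:
Step 1: ant0:(3,3)->N->(2,3) | ant1:(1,2)->E->(1,3)
  grid max=4 at (1,3)
Step 2: ant0:(2,3)->N->(1,3) | ant1:(1,3)->S->(2,3)
  grid max=5 at (1,3)
Step 3: ant0:(1,3)->S->(2,3) | ant1:(2,3)->N->(1,3)
  grid max=6 at (1,3)
Final grid:
  0 0 0 0
  0 0 0 6
  0 0 0 3
  0 0 0 0
  0 0 0 0
Max pheromone 6 at (1,3)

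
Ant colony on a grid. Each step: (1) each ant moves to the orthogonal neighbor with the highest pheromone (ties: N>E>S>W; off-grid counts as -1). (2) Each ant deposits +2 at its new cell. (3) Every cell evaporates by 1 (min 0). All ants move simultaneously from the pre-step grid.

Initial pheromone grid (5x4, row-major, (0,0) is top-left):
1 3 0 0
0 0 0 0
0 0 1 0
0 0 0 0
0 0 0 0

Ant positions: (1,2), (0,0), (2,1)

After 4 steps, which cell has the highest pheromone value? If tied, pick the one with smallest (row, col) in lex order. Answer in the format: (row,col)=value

Step 1: ant0:(1,2)->S->(2,2) | ant1:(0,0)->E->(0,1) | ant2:(2,1)->E->(2,2)
  grid max=4 at (0,1)
Step 2: ant0:(2,2)->N->(1,2) | ant1:(0,1)->E->(0,2) | ant2:(2,2)->N->(1,2)
  grid max=3 at (0,1)
Step 3: ant0:(1,2)->S->(2,2) | ant1:(0,2)->S->(1,2) | ant2:(1,2)->S->(2,2)
  grid max=6 at (2,2)
Step 4: ant0:(2,2)->N->(1,2) | ant1:(1,2)->S->(2,2) | ant2:(2,2)->N->(1,2)
  grid max=7 at (1,2)
Final grid:
  0 1 0 0
  0 0 7 0
  0 0 7 0
  0 0 0 0
  0 0 0 0
Max pheromone 7 at (1,2)

Answer: (1,2)=7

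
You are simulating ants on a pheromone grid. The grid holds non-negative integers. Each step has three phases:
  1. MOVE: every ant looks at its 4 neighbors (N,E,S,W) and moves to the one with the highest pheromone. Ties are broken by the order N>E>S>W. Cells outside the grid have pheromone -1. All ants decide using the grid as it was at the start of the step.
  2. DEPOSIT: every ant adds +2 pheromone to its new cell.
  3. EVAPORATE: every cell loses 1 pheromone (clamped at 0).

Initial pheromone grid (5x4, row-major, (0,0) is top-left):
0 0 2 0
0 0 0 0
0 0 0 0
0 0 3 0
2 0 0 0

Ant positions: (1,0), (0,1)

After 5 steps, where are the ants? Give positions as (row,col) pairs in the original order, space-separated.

Step 1: ant0:(1,0)->N->(0,0) | ant1:(0,1)->E->(0,2)
  grid max=3 at (0,2)
Step 2: ant0:(0,0)->E->(0,1) | ant1:(0,2)->E->(0,3)
  grid max=2 at (0,2)
Step 3: ant0:(0,1)->E->(0,2) | ant1:(0,3)->W->(0,2)
  grid max=5 at (0,2)
Step 4: ant0:(0,2)->E->(0,3) | ant1:(0,2)->E->(0,3)
  grid max=4 at (0,2)
Step 5: ant0:(0,3)->W->(0,2) | ant1:(0,3)->W->(0,2)
  grid max=7 at (0,2)

(0,2) (0,2)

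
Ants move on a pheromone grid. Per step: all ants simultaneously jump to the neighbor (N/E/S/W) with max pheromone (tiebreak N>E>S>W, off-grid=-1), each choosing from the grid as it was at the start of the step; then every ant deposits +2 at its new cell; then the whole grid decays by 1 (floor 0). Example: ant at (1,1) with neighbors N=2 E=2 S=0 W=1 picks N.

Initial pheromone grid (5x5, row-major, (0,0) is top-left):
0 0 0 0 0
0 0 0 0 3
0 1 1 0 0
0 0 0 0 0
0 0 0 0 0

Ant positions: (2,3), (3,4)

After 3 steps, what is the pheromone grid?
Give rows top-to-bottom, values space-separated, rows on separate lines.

After step 1: ants at (2,2),(2,4)
  0 0 0 0 0
  0 0 0 0 2
  0 0 2 0 1
  0 0 0 0 0
  0 0 0 0 0
After step 2: ants at (1,2),(1,4)
  0 0 0 0 0
  0 0 1 0 3
  0 0 1 0 0
  0 0 0 0 0
  0 0 0 0 0
After step 3: ants at (2,2),(0,4)
  0 0 0 0 1
  0 0 0 0 2
  0 0 2 0 0
  0 0 0 0 0
  0 0 0 0 0

0 0 0 0 1
0 0 0 0 2
0 0 2 0 0
0 0 0 0 0
0 0 0 0 0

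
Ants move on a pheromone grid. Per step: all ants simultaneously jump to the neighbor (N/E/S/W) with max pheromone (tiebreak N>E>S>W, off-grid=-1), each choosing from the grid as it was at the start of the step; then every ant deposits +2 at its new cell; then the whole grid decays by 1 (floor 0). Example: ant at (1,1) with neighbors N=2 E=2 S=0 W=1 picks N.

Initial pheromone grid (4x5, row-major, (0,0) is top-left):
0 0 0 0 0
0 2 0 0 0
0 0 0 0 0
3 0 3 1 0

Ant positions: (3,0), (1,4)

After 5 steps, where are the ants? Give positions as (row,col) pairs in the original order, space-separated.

Step 1: ant0:(3,0)->N->(2,0) | ant1:(1,4)->N->(0,4)
  grid max=2 at (3,0)
Step 2: ant0:(2,0)->S->(3,0) | ant1:(0,4)->S->(1,4)
  grid max=3 at (3,0)
Step 3: ant0:(3,0)->N->(2,0) | ant1:(1,4)->N->(0,4)
  grid max=2 at (3,0)
Step 4: ant0:(2,0)->S->(3,0) | ant1:(0,4)->S->(1,4)
  grid max=3 at (3,0)
Step 5: ant0:(3,0)->N->(2,0) | ant1:(1,4)->N->(0,4)
  grid max=2 at (3,0)

(2,0) (0,4)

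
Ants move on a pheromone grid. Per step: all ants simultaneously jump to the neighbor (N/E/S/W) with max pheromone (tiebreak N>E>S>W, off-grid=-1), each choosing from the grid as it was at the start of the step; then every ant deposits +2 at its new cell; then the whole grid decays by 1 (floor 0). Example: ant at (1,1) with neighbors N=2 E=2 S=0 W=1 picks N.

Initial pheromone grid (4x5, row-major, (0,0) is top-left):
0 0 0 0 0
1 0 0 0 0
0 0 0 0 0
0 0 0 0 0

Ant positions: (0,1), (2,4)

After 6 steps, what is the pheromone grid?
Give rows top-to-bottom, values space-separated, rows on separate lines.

After step 1: ants at (0,2),(1,4)
  0 0 1 0 0
  0 0 0 0 1
  0 0 0 0 0
  0 0 0 0 0
After step 2: ants at (0,3),(0,4)
  0 0 0 1 1
  0 0 0 0 0
  0 0 0 0 0
  0 0 0 0 0
After step 3: ants at (0,4),(0,3)
  0 0 0 2 2
  0 0 0 0 0
  0 0 0 0 0
  0 0 0 0 0
After step 4: ants at (0,3),(0,4)
  0 0 0 3 3
  0 0 0 0 0
  0 0 0 0 0
  0 0 0 0 0
After step 5: ants at (0,4),(0,3)
  0 0 0 4 4
  0 0 0 0 0
  0 0 0 0 0
  0 0 0 0 0
After step 6: ants at (0,3),(0,4)
  0 0 0 5 5
  0 0 0 0 0
  0 0 0 0 0
  0 0 0 0 0

0 0 0 5 5
0 0 0 0 0
0 0 0 0 0
0 0 0 0 0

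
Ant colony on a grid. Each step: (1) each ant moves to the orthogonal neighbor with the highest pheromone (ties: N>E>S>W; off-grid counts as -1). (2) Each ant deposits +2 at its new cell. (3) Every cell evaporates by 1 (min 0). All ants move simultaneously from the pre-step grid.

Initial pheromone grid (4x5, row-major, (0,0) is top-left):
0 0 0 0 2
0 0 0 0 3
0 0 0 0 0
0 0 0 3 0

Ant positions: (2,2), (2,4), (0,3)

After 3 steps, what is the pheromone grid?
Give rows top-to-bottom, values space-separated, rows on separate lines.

After step 1: ants at (1,2),(1,4),(0,4)
  0 0 0 0 3
  0 0 1 0 4
  0 0 0 0 0
  0 0 0 2 0
After step 2: ants at (0,2),(0,4),(1,4)
  0 0 1 0 4
  0 0 0 0 5
  0 0 0 0 0
  0 0 0 1 0
After step 3: ants at (0,3),(1,4),(0,4)
  0 0 0 1 5
  0 0 0 0 6
  0 0 0 0 0
  0 0 0 0 0

0 0 0 1 5
0 0 0 0 6
0 0 0 0 0
0 0 0 0 0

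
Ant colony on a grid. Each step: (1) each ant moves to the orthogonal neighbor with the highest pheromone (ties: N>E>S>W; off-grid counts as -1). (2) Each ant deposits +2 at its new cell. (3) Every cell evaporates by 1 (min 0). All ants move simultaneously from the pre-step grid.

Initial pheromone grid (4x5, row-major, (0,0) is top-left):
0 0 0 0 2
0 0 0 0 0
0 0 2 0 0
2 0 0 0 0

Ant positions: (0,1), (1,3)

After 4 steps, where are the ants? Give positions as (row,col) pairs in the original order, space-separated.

Step 1: ant0:(0,1)->E->(0,2) | ant1:(1,3)->N->(0,3)
  grid max=1 at (0,2)
Step 2: ant0:(0,2)->E->(0,3) | ant1:(0,3)->E->(0,4)
  grid max=2 at (0,3)
Step 3: ant0:(0,3)->E->(0,4) | ant1:(0,4)->W->(0,3)
  grid max=3 at (0,3)
Step 4: ant0:(0,4)->W->(0,3) | ant1:(0,3)->E->(0,4)
  grid max=4 at (0,3)

(0,3) (0,4)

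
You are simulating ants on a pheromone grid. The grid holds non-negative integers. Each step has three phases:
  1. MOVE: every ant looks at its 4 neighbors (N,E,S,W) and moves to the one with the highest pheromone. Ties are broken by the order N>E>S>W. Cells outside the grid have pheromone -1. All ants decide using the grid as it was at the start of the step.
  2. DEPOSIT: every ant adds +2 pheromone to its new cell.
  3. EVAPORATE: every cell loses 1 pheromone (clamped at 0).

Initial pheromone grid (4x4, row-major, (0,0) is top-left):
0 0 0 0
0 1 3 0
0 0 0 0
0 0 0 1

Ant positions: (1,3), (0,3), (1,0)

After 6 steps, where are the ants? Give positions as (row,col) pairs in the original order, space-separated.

Step 1: ant0:(1,3)->W->(1,2) | ant1:(0,3)->S->(1,3) | ant2:(1,0)->E->(1,1)
  grid max=4 at (1,2)
Step 2: ant0:(1,2)->W->(1,1) | ant1:(1,3)->W->(1,2) | ant2:(1,1)->E->(1,2)
  grid max=7 at (1,2)
Step 3: ant0:(1,1)->E->(1,2) | ant1:(1,2)->W->(1,1) | ant2:(1,2)->W->(1,1)
  grid max=8 at (1,2)
Step 4: ant0:(1,2)->W->(1,1) | ant1:(1,1)->E->(1,2) | ant2:(1,1)->E->(1,2)
  grid max=11 at (1,2)
Step 5: ant0:(1,1)->E->(1,2) | ant1:(1,2)->W->(1,1) | ant2:(1,2)->W->(1,1)
  grid max=12 at (1,2)
Step 6: ant0:(1,2)->W->(1,1) | ant1:(1,1)->E->(1,2) | ant2:(1,1)->E->(1,2)
  grid max=15 at (1,2)

(1,1) (1,2) (1,2)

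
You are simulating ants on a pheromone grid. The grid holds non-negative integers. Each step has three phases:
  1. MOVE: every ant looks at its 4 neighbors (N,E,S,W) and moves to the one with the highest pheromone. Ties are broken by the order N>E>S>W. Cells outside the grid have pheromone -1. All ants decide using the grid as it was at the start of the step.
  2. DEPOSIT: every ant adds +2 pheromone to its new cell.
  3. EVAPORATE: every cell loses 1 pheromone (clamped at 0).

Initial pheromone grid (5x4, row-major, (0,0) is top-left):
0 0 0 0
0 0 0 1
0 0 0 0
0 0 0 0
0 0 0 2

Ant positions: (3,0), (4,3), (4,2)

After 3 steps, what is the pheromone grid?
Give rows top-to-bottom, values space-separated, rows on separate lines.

After step 1: ants at (2,0),(3,3),(4,3)
  0 0 0 0
  0 0 0 0
  1 0 0 0
  0 0 0 1
  0 0 0 3
After step 2: ants at (1,0),(4,3),(3,3)
  0 0 0 0
  1 0 0 0
  0 0 0 0
  0 0 0 2
  0 0 0 4
After step 3: ants at (0,0),(3,3),(4,3)
  1 0 0 0
  0 0 0 0
  0 0 0 0
  0 0 0 3
  0 0 0 5

1 0 0 0
0 0 0 0
0 0 0 0
0 0 0 3
0 0 0 5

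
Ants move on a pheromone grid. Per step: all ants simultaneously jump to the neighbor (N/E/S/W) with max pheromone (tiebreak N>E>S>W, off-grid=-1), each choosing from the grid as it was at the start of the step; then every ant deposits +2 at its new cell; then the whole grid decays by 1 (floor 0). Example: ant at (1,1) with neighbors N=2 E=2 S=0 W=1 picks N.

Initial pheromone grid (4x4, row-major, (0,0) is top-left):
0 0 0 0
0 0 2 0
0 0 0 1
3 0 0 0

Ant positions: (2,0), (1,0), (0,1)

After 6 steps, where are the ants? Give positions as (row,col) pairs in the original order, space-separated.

Step 1: ant0:(2,0)->S->(3,0) | ant1:(1,0)->N->(0,0) | ant2:(0,1)->E->(0,2)
  grid max=4 at (3,0)
Step 2: ant0:(3,0)->N->(2,0) | ant1:(0,0)->E->(0,1) | ant2:(0,2)->S->(1,2)
  grid max=3 at (3,0)
Step 3: ant0:(2,0)->S->(3,0) | ant1:(0,1)->E->(0,2) | ant2:(1,2)->N->(0,2)
  grid max=4 at (3,0)
Step 4: ant0:(3,0)->N->(2,0) | ant1:(0,2)->S->(1,2) | ant2:(0,2)->S->(1,2)
  grid max=4 at (1,2)
Step 5: ant0:(2,0)->S->(3,0) | ant1:(1,2)->N->(0,2) | ant2:(1,2)->N->(0,2)
  grid max=5 at (0,2)
Step 6: ant0:(3,0)->N->(2,0) | ant1:(0,2)->S->(1,2) | ant2:(0,2)->S->(1,2)
  grid max=6 at (1,2)

(2,0) (1,2) (1,2)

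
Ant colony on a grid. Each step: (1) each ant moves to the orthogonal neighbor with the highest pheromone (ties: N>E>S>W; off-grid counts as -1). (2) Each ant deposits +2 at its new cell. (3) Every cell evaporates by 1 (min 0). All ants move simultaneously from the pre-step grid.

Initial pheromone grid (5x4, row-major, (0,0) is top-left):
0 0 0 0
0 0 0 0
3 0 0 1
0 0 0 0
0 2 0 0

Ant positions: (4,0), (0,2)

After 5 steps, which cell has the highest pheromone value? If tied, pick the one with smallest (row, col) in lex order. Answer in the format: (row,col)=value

Answer: (4,1)=3

Derivation:
Step 1: ant0:(4,0)->E->(4,1) | ant1:(0,2)->E->(0,3)
  grid max=3 at (4,1)
Step 2: ant0:(4,1)->N->(3,1) | ant1:(0,3)->S->(1,3)
  grid max=2 at (4,1)
Step 3: ant0:(3,1)->S->(4,1) | ant1:(1,3)->N->(0,3)
  grid max=3 at (4,1)
Step 4: ant0:(4,1)->N->(3,1) | ant1:(0,3)->S->(1,3)
  grid max=2 at (4,1)
Step 5: ant0:(3,1)->S->(4,1) | ant1:(1,3)->N->(0,3)
  grid max=3 at (4,1)
Final grid:
  0 0 0 1
  0 0 0 0
  0 0 0 0
  0 0 0 0
  0 3 0 0
Max pheromone 3 at (4,1)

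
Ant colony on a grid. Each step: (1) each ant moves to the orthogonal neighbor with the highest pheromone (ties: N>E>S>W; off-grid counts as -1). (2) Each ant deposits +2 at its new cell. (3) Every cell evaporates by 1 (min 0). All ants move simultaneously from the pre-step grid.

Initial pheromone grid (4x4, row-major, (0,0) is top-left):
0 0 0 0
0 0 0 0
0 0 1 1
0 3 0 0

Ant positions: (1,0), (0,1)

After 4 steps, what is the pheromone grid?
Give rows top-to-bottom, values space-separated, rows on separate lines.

After step 1: ants at (0,0),(0,2)
  1 0 1 0
  0 0 0 0
  0 0 0 0
  0 2 0 0
After step 2: ants at (0,1),(0,3)
  0 1 0 1
  0 0 0 0
  0 0 0 0
  0 1 0 0
After step 3: ants at (0,2),(1,3)
  0 0 1 0
  0 0 0 1
  0 0 0 0
  0 0 0 0
After step 4: ants at (0,3),(0,3)
  0 0 0 3
  0 0 0 0
  0 0 0 0
  0 0 0 0

0 0 0 3
0 0 0 0
0 0 0 0
0 0 0 0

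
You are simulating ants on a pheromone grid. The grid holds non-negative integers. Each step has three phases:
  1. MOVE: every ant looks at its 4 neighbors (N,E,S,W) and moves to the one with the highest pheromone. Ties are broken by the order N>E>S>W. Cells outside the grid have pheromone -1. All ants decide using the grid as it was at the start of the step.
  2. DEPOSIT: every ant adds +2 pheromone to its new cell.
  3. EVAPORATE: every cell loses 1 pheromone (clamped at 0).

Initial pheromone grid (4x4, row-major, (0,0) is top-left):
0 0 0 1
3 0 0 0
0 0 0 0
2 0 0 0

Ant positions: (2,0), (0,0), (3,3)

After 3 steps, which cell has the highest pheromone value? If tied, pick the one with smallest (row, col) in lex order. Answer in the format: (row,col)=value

Step 1: ant0:(2,0)->N->(1,0) | ant1:(0,0)->S->(1,0) | ant2:(3,3)->N->(2,3)
  grid max=6 at (1,0)
Step 2: ant0:(1,0)->N->(0,0) | ant1:(1,0)->N->(0,0) | ant2:(2,3)->N->(1,3)
  grid max=5 at (1,0)
Step 3: ant0:(0,0)->S->(1,0) | ant1:(0,0)->S->(1,0) | ant2:(1,3)->N->(0,3)
  grid max=8 at (1,0)
Final grid:
  2 0 0 1
  8 0 0 0
  0 0 0 0
  0 0 0 0
Max pheromone 8 at (1,0)

Answer: (1,0)=8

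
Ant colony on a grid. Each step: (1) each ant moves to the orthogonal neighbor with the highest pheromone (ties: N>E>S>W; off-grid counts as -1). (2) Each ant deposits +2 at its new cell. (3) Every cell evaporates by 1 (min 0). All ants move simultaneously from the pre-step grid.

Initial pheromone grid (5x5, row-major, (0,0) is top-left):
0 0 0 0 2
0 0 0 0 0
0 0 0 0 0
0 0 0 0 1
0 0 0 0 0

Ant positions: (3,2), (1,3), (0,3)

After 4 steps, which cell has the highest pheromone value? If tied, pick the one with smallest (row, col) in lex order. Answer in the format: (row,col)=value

Answer: (0,3)=6

Derivation:
Step 1: ant0:(3,2)->N->(2,2) | ant1:(1,3)->N->(0,3) | ant2:(0,3)->E->(0,4)
  grid max=3 at (0,4)
Step 2: ant0:(2,2)->N->(1,2) | ant1:(0,3)->E->(0,4) | ant2:(0,4)->W->(0,3)
  grid max=4 at (0,4)
Step 3: ant0:(1,2)->N->(0,2) | ant1:(0,4)->W->(0,3) | ant2:(0,3)->E->(0,4)
  grid max=5 at (0,4)
Step 4: ant0:(0,2)->E->(0,3) | ant1:(0,3)->E->(0,4) | ant2:(0,4)->W->(0,3)
  grid max=6 at (0,3)
Final grid:
  0 0 0 6 6
  0 0 0 0 0
  0 0 0 0 0
  0 0 0 0 0
  0 0 0 0 0
Max pheromone 6 at (0,3)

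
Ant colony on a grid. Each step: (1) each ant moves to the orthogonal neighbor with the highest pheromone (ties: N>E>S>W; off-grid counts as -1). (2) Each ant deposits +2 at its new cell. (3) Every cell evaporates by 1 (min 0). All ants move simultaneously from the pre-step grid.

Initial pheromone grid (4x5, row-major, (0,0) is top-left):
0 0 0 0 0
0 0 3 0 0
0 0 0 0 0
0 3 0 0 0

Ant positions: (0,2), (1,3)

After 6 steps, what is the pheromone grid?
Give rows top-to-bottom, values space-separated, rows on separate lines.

After step 1: ants at (1,2),(1,2)
  0 0 0 0 0
  0 0 6 0 0
  0 0 0 0 0
  0 2 0 0 0
After step 2: ants at (0,2),(0,2)
  0 0 3 0 0
  0 0 5 0 0
  0 0 0 0 0
  0 1 0 0 0
After step 3: ants at (1,2),(1,2)
  0 0 2 0 0
  0 0 8 0 0
  0 0 0 0 0
  0 0 0 0 0
After step 4: ants at (0,2),(0,2)
  0 0 5 0 0
  0 0 7 0 0
  0 0 0 0 0
  0 0 0 0 0
After step 5: ants at (1,2),(1,2)
  0 0 4 0 0
  0 0 10 0 0
  0 0 0 0 0
  0 0 0 0 0
After step 6: ants at (0,2),(0,2)
  0 0 7 0 0
  0 0 9 0 0
  0 0 0 0 0
  0 0 0 0 0

0 0 7 0 0
0 0 9 0 0
0 0 0 0 0
0 0 0 0 0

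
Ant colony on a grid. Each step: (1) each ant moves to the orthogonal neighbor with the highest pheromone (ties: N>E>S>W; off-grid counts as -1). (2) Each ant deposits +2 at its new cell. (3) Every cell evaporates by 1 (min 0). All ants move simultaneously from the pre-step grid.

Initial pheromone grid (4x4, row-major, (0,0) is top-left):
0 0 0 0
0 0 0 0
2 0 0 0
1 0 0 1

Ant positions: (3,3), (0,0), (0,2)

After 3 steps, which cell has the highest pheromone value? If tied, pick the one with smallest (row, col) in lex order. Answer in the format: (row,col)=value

Step 1: ant0:(3,3)->N->(2,3) | ant1:(0,0)->E->(0,1) | ant2:(0,2)->E->(0,3)
  grid max=1 at (0,1)
Step 2: ant0:(2,3)->N->(1,3) | ant1:(0,1)->E->(0,2) | ant2:(0,3)->S->(1,3)
  grid max=3 at (1,3)
Step 3: ant0:(1,3)->N->(0,3) | ant1:(0,2)->E->(0,3) | ant2:(1,3)->N->(0,3)
  grid max=5 at (0,3)
Final grid:
  0 0 0 5
  0 0 0 2
  0 0 0 0
  0 0 0 0
Max pheromone 5 at (0,3)

Answer: (0,3)=5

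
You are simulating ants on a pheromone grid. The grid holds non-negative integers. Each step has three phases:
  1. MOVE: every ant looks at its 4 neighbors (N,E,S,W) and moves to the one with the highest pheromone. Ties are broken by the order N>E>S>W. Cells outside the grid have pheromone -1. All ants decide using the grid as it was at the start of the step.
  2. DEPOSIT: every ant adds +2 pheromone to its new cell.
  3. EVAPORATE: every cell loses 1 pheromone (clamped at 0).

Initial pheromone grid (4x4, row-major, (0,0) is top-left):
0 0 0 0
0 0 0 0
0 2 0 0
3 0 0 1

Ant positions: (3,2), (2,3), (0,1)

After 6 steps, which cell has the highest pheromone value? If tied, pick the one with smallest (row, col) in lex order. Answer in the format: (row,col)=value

Step 1: ant0:(3,2)->E->(3,3) | ant1:(2,3)->S->(3,3) | ant2:(0,1)->E->(0,2)
  grid max=4 at (3,3)
Step 2: ant0:(3,3)->N->(2,3) | ant1:(3,3)->N->(2,3) | ant2:(0,2)->E->(0,3)
  grid max=3 at (2,3)
Step 3: ant0:(2,3)->S->(3,3) | ant1:(2,3)->S->(3,3) | ant2:(0,3)->S->(1,3)
  grid max=6 at (3,3)
Step 4: ant0:(3,3)->N->(2,3) | ant1:(3,3)->N->(2,3) | ant2:(1,3)->S->(2,3)
  grid max=7 at (2,3)
Step 5: ant0:(2,3)->S->(3,3) | ant1:(2,3)->S->(3,3) | ant2:(2,3)->S->(3,3)
  grid max=10 at (3,3)
Step 6: ant0:(3,3)->N->(2,3) | ant1:(3,3)->N->(2,3) | ant2:(3,3)->N->(2,3)
  grid max=11 at (2,3)
Final grid:
  0 0 0 0
  0 0 0 0
  0 0 0 11
  0 0 0 9
Max pheromone 11 at (2,3)

Answer: (2,3)=11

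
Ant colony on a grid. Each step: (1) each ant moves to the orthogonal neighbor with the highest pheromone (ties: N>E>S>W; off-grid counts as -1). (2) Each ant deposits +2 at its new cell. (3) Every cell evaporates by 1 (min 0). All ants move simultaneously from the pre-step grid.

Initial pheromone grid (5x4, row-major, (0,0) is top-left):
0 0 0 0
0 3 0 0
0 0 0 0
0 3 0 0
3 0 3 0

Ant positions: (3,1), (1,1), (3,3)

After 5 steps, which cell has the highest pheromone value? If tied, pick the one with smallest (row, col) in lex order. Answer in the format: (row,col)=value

Answer: (1,1)=6

Derivation:
Step 1: ant0:(3,1)->N->(2,1) | ant1:(1,1)->N->(0,1) | ant2:(3,3)->N->(2,3)
  grid max=2 at (1,1)
Step 2: ant0:(2,1)->N->(1,1) | ant1:(0,1)->S->(1,1) | ant2:(2,3)->N->(1,3)
  grid max=5 at (1,1)
Step 3: ant0:(1,1)->N->(0,1) | ant1:(1,1)->N->(0,1) | ant2:(1,3)->N->(0,3)
  grid max=4 at (1,1)
Step 4: ant0:(0,1)->S->(1,1) | ant1:(0,1)->S->(1,1) | ant2:(0,3)->S->(1,3)
  grid max=7 at (1,1)
Step 5: ant0:(1,1)->N->(0,1) | ant1:(1,1)->N->(0,1) | ant2:(1,3)->N->(0,3)
  grid max=6 at (1,1)
Final grid:
  0 5 0 1
  0 6 0 0
  0 0 0 0
  0 0 0 0
  0 0 0 0
Max pheromone 6 at (1,1)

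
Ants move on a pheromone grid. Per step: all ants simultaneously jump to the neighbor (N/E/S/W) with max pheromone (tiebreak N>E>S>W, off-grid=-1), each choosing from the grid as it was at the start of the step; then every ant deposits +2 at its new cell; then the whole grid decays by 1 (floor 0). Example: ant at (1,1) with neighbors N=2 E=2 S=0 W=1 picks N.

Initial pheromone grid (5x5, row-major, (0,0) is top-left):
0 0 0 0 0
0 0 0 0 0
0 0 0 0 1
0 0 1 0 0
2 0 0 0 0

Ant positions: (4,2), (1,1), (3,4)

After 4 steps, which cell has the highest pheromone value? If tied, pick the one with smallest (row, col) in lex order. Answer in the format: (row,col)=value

Answer: (0,4)=1

Derivation:
Step 1: ant0:(4,2)->N->(3,2) | ant1:(1,1)->N->(0,1) | ant2:(3,4)->N->(2,4)
  grid max=2 at (2,4)
Step 2: ant0:(3,2)->N->(2,2) | ant1:(0,1)->E->(0,2) | ant2:(2,4)->N->(1,4)
  grid max=1 at (0,2)
Step 3: ant0:(2,2)->S->(3,2) | ant1:(0,2)->E->(0,3) | ant2:(1,4)->S->(2,4)
  grid max=2 at (2,4)
Step 4: ant0:(3,2)->N->(2,2) | ant1:(0,3)->E->(0,4) | ant2:(2,4)->N->(1,4)
  grid max=1 at (0,4)
Final grid:
  0 0 0 0 1
  0 0 0 0 1
  0 0 1 0 1
  0 0 1 0 0
  0 0 0 0 0
Max pheromone 1 at (0,4)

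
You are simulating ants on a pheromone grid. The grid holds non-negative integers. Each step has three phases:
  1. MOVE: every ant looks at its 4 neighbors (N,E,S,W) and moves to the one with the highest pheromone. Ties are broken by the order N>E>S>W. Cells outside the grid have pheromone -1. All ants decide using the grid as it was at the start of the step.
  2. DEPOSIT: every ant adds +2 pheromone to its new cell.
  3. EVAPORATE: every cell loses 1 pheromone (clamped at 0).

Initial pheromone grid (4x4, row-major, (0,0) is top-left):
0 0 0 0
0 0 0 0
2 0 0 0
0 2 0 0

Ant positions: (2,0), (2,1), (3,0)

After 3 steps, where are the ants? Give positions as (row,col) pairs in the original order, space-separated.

Step 1: ant0:(2,0)->N->(1,0) | ant1:(2,1)->S->(3,1) | ant2:(3,0)->N->(2,0)
  grid max=3 at (2,0)
Step 2: ant0:(1,0)->S->(2,0) | ant1:(3,1)->N->(2,1) | ant2:(2,0)->N->(1,0)
  grid max=4 at (2,0)
Step 3: ant0:(2,0)->N->(1,0) | ant1:(2,1)->W->(2,0) | ant2:(1,0)->S->(2,0)
  grid max=7 at (2,0)

(1,0) (2,0) (2,0)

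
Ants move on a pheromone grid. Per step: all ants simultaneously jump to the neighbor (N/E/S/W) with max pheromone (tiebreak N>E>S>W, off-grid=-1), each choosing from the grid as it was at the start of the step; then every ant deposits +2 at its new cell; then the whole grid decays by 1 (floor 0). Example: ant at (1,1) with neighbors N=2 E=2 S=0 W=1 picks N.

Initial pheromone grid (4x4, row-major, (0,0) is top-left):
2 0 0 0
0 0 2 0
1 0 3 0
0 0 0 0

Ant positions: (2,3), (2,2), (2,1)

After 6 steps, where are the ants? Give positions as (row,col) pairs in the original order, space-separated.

Step 1: ant0:(2,3)->W->(2,2) | ant1:(2,2)->N->(1,2) | ant2:(2,1)->E->(2,2)
  grid max=6 at (2,2)
Step 2: ant0:(2,2)->N->(1,2) | ant1:(1,2)->S->(2,2) | ant2:(2,2)->N->(1,2)
  grid max=7 at (2,2)
Step 3: ant0:(1,2)->S->(2,2) | ant1:(2,2)->N->(1,2) | ant2:(1,2)->S->(2,2)
  grid max=10 at (2,2)
Step 4: ant0:(2,2)->N->(1,2) | ant1:(1,2)->S->(2,2) | ant2:(2,2)->N->(1,2)
  grid max=11 at (2,2)
Step 5: ant0:(1,2)->S->(2,2) | ant1:(2,2)->N->(1,2) | ant2:(1,2)->S->(2,2)
  grid max=14 at (2,2)
Step 6: ant0:(2,2)->N->(1,2) | ant1:(1,2)->S->(2,2) | ant2:(2,2)->N->(1,2)
  grid max=15 at (2,2)

(1,2) (2,2) (1,2)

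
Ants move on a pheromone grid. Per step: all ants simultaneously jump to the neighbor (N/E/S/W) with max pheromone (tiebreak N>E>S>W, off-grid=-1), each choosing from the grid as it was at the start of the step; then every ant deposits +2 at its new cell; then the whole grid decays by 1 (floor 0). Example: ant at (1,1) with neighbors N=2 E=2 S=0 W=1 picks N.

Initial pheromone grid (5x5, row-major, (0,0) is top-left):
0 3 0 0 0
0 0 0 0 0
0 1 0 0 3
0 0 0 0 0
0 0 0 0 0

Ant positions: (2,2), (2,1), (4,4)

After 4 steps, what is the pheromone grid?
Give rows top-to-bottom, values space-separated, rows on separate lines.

After step 1: ants at (2,1),(1,1),(3,4)
  0 2 0 0 0
  0 1 0 0 0
  0 2 0 0 2
  0 0 0 0 1
  0 0 0 0 0
After step 2: ants at (1,1),(0,1),(2,4)
  0 3 0 0 0
  0 2 0 0 0
  0 1 0 0 3
  0 0 0 0 0
  0 0 0 0 0
After step 3: ants at (0,1),(1,1),(1,4)
  0 4 0 0 0
  0 3 0 0 1
  0 0 0 0 2
  0 0 0 0 0
  0 0 0 0 0
After step 4: ants at (1,1),(0,1),(2,4)
  0 5 0 0 0
  0 4 0 0 0
  0 0 0 0 3
  0 0 0 0 0
  0 0 0 0 0

0 5 0 0 0
0 4 0 0 0
0 0 0 0 3
0 0 0 0 0
0 0 0 0 0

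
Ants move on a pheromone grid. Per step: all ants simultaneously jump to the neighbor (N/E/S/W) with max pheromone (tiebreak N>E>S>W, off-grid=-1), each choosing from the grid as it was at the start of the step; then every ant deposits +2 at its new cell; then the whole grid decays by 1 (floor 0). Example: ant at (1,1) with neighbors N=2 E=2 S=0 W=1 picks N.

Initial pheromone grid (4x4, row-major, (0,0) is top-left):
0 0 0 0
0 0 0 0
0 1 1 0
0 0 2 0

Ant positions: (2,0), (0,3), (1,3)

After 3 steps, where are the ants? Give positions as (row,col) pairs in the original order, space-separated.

Step 1: ant0:(2,0)->E->(2,1) | ant1:(0,3)->S->(1,3) | ant2:(1,3)->N->(0,3)
  grid max=2 at (2,1)
Step 2: ant0:(2,1)->N->(1,1) | ant1:(1,3)->N->(0,3) | ant2:(0,3)->S->(1,3)
  grid max=2 at (0,3)
Step 3: ant0:(1,1)->S->(2,1) | ant1:(0,3)->S->(1,3) | ant2:(1,3)->N->(0,3)
  grid max=3 at (0,3)

(2,1) (1,3) (0,3)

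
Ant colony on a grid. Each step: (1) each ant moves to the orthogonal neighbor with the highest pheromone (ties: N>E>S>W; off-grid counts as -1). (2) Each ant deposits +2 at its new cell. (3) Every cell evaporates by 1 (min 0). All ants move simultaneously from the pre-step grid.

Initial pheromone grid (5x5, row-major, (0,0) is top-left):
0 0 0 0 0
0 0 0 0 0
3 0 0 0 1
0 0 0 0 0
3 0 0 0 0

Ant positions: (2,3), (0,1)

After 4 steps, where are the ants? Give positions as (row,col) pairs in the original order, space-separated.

Step 1: ant0:(2,3)->E->(2,4) | ant1:(0,1)->E->(0,2)
  grid max=2 at (2,0)
Step 2: ant0:(2,4)->N->(1,4) | ant1:(0,2)->E->(0,3)
  grid max=1 at (0,3)
Step 3: ant0:(1,4)->S->(2,4) | ant1:(0,3)->E->(0,4)
  grid max=2 at (2,4)
Step 4: ant0:(2,4)->N->(1,4) | ant1:(0,4)->S->(1,4)
  grid max=3 at (1,4)

(1,4) (1,4)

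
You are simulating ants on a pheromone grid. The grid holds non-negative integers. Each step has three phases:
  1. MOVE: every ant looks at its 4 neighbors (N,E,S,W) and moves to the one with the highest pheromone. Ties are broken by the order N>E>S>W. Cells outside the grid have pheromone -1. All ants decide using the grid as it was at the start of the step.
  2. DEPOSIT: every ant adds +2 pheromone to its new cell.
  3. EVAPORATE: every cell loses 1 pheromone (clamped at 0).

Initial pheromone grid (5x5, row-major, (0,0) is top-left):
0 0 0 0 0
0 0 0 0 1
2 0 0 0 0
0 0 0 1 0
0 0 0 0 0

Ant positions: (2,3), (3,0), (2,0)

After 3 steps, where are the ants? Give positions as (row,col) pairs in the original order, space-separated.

Step 1: ant0:(2,3)->S->(3,3) | ant1:(3,0)->N->(2,0) | ant2:(2,0)->N->(1,0)
  grid max=3 at (2,0)
Step 2: ant0:(3,3)->N->(2,3) | ant1:(2,0)->N->(1,0) | ant2:(1,0)->S->(2,0)
  grid max=4 at (2,0)
Step 3: ant0:(2,3)->S->(3,3) | ant1:(1,0)->S->(2,0) | ant2:(2,0)->N->(1,0)
  grid max=5 at (2,0)

(3,3) (2,0) (1,0)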